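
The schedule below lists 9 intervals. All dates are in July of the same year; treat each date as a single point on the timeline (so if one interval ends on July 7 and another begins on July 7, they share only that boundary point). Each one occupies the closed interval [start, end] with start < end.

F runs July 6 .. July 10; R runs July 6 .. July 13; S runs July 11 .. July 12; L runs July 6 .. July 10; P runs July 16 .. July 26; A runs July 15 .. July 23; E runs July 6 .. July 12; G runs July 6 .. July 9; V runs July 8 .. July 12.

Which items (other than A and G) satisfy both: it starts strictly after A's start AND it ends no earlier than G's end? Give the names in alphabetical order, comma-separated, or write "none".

P

Conditions: its start is strictly after A's start (X.start > July 15) AND its end is no earlier than G's end (X.end >= July 9).
E: start July 6 > July 15? ✗; end July 12 >= July 9? ✓ → no.
F: start July 6 > July 15? ✗; end July 10 >= July 9? ✓ → no.
L: start July 6 > July 15? ✗; end July 10 >= July 9? ✓ → no.
P: start July 16 > July 15? ✓; end July 26 >= July 9? ✓ → yes.
R: start July 6 > July 15? ✗; end July 13 >= July 9? ✓ → no.
S: start July 11 > July 15? ✗; end July 12 >= July 9? ✓ → no.
V: start July 8 > July 15? ✗; end July 12 >= July 9? ✓ → no.
Result: P.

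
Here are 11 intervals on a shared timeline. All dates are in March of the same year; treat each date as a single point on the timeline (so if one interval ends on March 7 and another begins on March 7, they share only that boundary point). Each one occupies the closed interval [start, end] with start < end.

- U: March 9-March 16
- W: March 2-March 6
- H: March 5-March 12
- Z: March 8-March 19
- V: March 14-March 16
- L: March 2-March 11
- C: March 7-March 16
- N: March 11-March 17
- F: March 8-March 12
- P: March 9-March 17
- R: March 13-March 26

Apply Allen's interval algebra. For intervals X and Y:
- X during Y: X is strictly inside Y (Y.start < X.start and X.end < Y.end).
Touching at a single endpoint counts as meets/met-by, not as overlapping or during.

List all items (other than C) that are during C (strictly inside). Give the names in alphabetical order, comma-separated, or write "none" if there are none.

F

Target C = [March 7, March 16].
F [March 8, March 12] → during → yes.
H [March 5, March 12] → overlaps → no.
L [March 2, March 11] → overlaps → no.
N [March 11, March 17] → overlapped-by → no.
P [March 9, March 17] → overlapped-by → no.
R [March 13, March 26] → overlapped-by → no.
U [March 9, March 16] → finishes → no.
V [March 14, March 16] → finishes → no.
W [March 2, March 6] → before → no.
Z [March 8, March 19] → overlapped-by → no.
Result: F.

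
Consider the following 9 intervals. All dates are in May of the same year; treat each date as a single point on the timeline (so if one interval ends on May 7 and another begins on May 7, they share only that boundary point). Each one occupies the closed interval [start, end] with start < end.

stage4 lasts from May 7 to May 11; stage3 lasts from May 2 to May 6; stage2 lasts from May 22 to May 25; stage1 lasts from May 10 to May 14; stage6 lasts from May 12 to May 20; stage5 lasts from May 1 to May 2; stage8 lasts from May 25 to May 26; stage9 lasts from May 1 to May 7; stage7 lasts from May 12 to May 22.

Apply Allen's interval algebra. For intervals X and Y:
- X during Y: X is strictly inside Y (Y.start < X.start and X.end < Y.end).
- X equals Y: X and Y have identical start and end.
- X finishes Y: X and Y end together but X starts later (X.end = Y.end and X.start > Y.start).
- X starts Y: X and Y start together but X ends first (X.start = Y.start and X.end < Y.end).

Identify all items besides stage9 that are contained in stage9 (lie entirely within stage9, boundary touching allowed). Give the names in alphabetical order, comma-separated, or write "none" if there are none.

Target stage9 = [May 1, May 7].
stage1 [May 10, May 14] → after → no.
stage2 [May 22, May 25] → after → no.
stage3 [May 2, May 6] → during → yes.
stage4 [May 7, May 11] → met-by → no.
stage5 [May 1, May 2] → starts → yes.
stage6 [May 12, May 20] → after → no.
stage7 [May 12, May 22] → after → no.
stage8 [May 25, May 26] → after → no.
Result: stage3, stage5.

stage3, stage5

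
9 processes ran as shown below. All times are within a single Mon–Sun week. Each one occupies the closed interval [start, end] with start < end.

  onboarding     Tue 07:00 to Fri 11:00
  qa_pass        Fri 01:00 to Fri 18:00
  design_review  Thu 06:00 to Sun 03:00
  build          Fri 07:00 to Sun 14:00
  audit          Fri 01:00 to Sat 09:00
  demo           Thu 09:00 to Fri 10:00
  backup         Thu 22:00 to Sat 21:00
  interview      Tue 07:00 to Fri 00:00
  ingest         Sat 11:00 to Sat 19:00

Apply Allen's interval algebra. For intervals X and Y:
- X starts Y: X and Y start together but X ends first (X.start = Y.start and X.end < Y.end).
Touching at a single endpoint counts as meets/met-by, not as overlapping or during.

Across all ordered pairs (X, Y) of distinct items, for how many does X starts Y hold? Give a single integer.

2

Checking all 72 ordered pairs for relation 'starts'; matching pairs in alphabetical order:
(interview, onboarding): interview starts onboarding ✓
(qa_pass, audit): qa_pass starts audit ✓
Count: 2.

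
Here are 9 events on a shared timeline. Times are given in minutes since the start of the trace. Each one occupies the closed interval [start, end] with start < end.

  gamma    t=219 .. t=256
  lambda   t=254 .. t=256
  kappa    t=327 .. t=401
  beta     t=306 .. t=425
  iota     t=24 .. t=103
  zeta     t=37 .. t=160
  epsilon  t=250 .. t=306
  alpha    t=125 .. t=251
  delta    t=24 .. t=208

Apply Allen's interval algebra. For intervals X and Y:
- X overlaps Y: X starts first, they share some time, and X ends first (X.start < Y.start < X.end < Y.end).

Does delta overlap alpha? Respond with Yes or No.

Yes

delta = [t=24, t=208], alpha = [t=125, t=251].
Actual relation of delta to alpha: overlaps.
Asked whether 'overlaps' holds → Yes.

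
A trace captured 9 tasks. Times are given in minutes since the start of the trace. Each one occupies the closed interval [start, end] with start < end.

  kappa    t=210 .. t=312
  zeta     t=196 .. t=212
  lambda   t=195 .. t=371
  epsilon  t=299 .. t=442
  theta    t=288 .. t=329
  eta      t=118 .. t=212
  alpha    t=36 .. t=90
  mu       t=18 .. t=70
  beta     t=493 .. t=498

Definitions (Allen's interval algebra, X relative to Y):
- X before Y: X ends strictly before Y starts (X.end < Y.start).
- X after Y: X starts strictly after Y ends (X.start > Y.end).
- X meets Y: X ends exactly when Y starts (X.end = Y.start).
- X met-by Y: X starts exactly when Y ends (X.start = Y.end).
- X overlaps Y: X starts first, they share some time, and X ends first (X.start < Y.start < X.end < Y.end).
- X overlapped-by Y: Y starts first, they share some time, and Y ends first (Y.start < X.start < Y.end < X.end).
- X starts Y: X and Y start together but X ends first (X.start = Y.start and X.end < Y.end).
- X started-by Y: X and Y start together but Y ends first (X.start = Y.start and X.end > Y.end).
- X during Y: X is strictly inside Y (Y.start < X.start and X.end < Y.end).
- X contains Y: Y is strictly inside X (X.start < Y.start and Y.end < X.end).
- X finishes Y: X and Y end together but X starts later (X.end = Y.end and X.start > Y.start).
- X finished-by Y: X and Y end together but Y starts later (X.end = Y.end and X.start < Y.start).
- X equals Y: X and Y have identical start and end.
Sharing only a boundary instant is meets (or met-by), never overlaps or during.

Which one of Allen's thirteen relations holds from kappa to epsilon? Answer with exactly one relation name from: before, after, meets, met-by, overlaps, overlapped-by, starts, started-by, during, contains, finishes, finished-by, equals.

overlaps

kappa = [t=210, t=312]; epsilon = [t=299, t=442].
Compare endpoints: kappa.start < epsilon.start, kappa.start < epsilon.end, kappa.end > epsilon.start, kappa.end < epsilon.end.
That pattern is 'overlaps'.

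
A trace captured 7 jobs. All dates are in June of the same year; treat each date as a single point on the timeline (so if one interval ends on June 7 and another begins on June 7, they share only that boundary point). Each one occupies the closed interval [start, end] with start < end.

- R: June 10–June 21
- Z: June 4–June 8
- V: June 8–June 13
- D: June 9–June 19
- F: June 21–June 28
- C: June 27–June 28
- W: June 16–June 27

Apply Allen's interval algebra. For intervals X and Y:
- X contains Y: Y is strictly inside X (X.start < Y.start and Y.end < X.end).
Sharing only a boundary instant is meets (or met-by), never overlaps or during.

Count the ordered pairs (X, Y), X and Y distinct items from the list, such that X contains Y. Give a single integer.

Checking all 42 ordered pairs for relation 'contains'; matching pairs in alphabetical order:
No pair satisfies it.
Count: 0.

0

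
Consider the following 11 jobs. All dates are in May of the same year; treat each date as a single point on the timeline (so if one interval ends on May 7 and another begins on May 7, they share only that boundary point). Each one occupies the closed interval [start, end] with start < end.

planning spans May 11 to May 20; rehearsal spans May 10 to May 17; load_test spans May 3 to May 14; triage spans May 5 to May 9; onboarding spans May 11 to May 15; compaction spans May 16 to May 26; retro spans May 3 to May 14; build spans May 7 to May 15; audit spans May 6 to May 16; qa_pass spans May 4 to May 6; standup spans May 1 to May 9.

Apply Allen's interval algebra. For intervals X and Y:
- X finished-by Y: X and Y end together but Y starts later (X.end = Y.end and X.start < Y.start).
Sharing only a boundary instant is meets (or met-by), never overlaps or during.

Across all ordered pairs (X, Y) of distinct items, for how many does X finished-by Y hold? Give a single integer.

Checking all 110 ordered pairs for relation 'finished-by'; matching pairs in alphabetical order:
(build, onboarding): build finished-by onboarding ✓
(standup, triage): standup finished-by triage ✓
Count: 2.

2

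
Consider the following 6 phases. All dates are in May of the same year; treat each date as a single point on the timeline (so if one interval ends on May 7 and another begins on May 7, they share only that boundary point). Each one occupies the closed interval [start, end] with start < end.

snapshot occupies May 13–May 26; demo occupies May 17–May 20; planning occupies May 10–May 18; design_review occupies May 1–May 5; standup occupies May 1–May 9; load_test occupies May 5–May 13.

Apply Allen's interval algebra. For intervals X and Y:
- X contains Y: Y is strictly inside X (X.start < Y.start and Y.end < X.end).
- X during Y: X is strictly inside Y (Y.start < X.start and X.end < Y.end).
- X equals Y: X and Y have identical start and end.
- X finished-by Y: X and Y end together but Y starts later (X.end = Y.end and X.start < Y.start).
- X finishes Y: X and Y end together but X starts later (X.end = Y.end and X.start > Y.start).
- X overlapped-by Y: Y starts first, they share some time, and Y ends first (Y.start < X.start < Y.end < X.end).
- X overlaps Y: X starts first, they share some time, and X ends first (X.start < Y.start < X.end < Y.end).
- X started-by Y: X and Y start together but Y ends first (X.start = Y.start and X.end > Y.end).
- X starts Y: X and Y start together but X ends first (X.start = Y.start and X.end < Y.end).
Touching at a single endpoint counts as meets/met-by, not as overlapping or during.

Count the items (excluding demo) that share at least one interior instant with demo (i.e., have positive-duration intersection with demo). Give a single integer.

2

Target demo = [May 17, May 20].
design_review [May 1, May 5] → before → no.
load_test [May 5, May 13] → before → no.
planning [May 10, May 18] → overlaps → counts.
snapshot [May 13, May 26] → contains → counts.
standup [May 1, May 9] → before → no.
Total: 2.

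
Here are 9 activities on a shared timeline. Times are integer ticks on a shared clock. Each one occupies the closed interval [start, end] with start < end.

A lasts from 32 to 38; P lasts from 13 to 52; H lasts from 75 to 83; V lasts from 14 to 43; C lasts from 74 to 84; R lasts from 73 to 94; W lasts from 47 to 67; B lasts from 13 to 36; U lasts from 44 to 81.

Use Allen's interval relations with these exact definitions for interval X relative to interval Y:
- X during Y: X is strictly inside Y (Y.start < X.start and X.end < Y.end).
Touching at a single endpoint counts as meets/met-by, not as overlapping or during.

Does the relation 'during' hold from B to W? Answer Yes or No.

B = [13, 36], W = [47, 67].
Actual relation of B to W: before.
Asked whether 'during' holds → No.

No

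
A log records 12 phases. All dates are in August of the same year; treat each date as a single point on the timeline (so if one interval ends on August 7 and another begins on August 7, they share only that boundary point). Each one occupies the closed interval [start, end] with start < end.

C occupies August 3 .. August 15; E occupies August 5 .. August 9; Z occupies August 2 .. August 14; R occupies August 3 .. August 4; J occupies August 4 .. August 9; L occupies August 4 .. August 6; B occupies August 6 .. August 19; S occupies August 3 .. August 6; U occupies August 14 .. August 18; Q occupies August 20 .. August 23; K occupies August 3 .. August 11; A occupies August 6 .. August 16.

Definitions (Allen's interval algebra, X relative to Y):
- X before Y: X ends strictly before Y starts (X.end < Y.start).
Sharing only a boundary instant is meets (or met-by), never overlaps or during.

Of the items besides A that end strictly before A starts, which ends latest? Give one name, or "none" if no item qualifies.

Target A = [August 6, August 16].
B [August 6, August 19] → started-by → excluded.
C [August 3, August 15] → overlaps → excluded.
E [August 5, August 9] → overlaps → excluded.
J [August 4, August 9] → overlaps → excluded.
K [August 3, August 11] → overlaps → excluded.
L [August 4, August 6] → meets → excluded.
Q [August 20, August 23] → after → excluded.
R [August 3, August 4] → before → candidate.
S [August 3, August 6] → meets → excluded.
U [August 14, August 18] → overlapped-by → excluded.
Z [August 2, August 14] → overlaps → excluded.
Among candidates, latest end is August 4 → R.

R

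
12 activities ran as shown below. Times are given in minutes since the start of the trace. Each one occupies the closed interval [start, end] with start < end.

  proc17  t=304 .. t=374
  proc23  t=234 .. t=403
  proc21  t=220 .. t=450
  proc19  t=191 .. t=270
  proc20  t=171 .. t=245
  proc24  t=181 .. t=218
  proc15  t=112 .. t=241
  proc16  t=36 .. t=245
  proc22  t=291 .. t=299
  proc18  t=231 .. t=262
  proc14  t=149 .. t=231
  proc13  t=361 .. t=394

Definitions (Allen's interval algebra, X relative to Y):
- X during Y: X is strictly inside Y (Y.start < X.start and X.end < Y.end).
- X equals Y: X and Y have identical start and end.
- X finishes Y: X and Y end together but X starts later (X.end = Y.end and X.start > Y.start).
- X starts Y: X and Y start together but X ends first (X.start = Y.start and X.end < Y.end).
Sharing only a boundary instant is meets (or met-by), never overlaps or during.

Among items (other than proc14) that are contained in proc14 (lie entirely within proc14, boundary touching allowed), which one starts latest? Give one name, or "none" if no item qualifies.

proc24

Target proc14 = [t=149, t=231].
proc13 [t=361, t=394] → after → excluded.
proc15 [t=112, t=241] → contains → excluded.
proc16 [t=36, t=245] → contains → excluded.
proc17 [t=304, t=374] → after → excluded.
proc18 [t=231, t=262] → met-by → excluded.
proc19 [t=191, t=270] → overlapped-by → excluded.
proc20 [t=171, t=245] → overlapped-by → excluded.
proc21 [t=220, t=450] → overlapped-by → excluded.
proc22 [t=291, t=299] → after → excluded.
proc23 [t=234, t=403] → after → excluded.
proc24 [t=181, t=218] → during → candidate.
Among candidates, latest start is t=181 → proc24.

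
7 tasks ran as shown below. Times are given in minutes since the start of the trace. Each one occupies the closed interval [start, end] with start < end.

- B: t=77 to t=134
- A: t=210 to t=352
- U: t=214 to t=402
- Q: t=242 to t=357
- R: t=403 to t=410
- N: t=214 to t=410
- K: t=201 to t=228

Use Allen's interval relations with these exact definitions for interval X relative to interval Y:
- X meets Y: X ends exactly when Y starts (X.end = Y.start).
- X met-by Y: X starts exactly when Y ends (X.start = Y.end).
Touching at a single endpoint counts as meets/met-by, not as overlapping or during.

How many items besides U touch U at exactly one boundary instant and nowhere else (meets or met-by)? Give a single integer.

0

Target U = [t=214, t=402].
A [t=210, t=352] → overlaps → no.
B [t=77, t=134] → before → no.
K [t=201, t=228] → overlaps → no.
N [t=214, t=410] → started-by → no.
Q [t=242, t=357] → during → no.
R [t=403, t=410] → after → no.
Total: 0.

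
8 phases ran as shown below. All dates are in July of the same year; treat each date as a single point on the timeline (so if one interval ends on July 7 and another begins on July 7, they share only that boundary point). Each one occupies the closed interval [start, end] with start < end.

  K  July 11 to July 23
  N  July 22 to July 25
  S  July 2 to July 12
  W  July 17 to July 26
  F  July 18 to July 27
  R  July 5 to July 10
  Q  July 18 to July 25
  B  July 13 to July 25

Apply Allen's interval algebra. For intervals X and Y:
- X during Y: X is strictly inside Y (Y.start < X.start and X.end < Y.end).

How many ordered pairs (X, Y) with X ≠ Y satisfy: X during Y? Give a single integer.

Checking all 56 ordered pairs for relation 'during'; matching pairs in alphabetical order:
(N, F): N during F ✓
(N, W): N during W ✓
(Q, W): Q during W ✓
(R, S): R during S ✓
Count: 4.

4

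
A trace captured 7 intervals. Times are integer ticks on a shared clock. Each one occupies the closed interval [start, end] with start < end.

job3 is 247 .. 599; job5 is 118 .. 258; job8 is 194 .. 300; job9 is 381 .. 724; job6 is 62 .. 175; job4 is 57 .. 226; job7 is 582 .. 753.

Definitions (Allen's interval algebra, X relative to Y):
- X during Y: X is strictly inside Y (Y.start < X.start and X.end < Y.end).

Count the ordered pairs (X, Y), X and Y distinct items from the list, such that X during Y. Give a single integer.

1

Checking all 42 ordered pairs for relation 'during'; matching pairs in alphabetical order:
(job6, job4): job6 during job4 ✓
Count: 1.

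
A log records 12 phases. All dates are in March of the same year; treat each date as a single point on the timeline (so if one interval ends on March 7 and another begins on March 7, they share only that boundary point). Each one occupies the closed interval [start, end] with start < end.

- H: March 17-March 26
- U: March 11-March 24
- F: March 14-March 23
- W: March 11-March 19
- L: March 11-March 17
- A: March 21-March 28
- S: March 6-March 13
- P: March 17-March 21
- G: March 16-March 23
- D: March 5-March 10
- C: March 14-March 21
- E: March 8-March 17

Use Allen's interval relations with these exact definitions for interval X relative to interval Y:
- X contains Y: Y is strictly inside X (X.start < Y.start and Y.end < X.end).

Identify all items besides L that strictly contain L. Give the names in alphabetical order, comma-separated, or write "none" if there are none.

none

Target L = [March 11, March 17].
A [March 21, March 28] → after → no.
C [March 14, March 21] → overlapped-by → no.
D [March 5, March 10] → before → no.
E [March 8, March 17] → finished-by → no.
F [March 14, March 23] → overlapped-by → no.
G [March 16, March 23] → overlapped-by → no.
H [March 17, March 26] → met-by → no.
P [March 17, March 21] → met-by → no.
S [March 6, March 13] → overlaps → no.
U [March 11, March 24] → started-by → no.
W [March 11, March 19] → started-by → no.
Result: none.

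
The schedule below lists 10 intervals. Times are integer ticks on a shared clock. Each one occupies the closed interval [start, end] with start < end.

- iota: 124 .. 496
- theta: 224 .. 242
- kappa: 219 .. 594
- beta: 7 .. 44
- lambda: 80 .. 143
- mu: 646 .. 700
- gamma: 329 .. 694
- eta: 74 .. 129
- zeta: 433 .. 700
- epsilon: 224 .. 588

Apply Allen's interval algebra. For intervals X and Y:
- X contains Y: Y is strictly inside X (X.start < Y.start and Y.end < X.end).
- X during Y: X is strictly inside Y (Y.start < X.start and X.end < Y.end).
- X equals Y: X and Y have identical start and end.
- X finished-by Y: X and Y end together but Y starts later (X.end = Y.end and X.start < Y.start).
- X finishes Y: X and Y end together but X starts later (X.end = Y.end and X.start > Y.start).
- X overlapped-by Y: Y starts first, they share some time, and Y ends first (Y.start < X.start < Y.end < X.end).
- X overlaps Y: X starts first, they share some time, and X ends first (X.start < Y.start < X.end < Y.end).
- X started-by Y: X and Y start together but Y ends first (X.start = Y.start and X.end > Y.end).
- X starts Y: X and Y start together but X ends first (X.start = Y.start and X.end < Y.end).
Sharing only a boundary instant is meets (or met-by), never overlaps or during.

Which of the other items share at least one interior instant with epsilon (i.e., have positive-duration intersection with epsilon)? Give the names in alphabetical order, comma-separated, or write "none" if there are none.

Target epsilon = [224, 588].
beta [7, 44] → before → no.
eta [74, 129] → before → no.
gamma [329, 694] → overlapped-by → yes.
iota [124, 496] → overlaps → yes.
kappa [219, 594] → contains → yes.
lambda [80, 143] → before → no.
mu [646, 700] → after → no.
theta [224, 242] → starts → yes.
zeta [433, 700] → overlapped-by → yes.
Result: gamma, iota, kappa, theta, zeta.

gamma, iota, kappa, theta, zeta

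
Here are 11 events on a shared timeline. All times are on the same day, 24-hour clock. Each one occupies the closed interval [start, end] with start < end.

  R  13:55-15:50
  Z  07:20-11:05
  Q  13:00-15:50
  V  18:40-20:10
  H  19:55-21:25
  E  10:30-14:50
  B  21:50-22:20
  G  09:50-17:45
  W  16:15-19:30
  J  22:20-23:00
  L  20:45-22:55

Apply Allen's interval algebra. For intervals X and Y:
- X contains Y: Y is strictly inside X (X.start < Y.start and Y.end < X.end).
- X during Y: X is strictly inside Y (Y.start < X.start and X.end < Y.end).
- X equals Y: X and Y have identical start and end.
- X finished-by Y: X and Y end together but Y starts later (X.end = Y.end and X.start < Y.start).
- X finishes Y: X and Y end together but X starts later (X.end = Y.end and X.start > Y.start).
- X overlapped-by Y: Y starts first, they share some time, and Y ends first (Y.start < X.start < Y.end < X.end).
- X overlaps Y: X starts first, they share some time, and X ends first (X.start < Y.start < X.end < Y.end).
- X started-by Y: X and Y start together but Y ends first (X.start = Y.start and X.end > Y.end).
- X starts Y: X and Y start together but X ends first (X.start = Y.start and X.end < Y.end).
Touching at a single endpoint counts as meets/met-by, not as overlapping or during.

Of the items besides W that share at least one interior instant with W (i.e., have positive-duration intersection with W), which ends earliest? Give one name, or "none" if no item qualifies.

G

Target W = [16:15, 19:30].
B [21:50, 22:20] → after → excluded.
E [10:30, 14:50] → before → excluded.
G [09:50, 17:45] → overlaps → candidate.
H [19:55, 21:25] → after → excluded.
J [22:20, 23:00] → after → excluded.
L [20:45, 22:55] → after → excluded.
Q [13:00, 15:50] → before → excluded.
R [13:55, 15:50] → before → excluded.
V [18:40, 20:10] → overlapped-by → candidate.
Z [07:20, 11:05] → before → excluded.
Among candidates, earliest end is 17:45 → G.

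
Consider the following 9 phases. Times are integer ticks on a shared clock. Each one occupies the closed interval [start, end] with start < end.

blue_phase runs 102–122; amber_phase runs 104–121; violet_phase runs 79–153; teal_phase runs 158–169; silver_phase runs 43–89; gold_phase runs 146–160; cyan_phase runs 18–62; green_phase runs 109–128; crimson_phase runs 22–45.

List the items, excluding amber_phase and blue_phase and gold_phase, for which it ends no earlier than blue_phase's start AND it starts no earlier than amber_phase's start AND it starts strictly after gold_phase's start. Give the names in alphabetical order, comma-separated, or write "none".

teal_phase

Conditions: its end is no earlier than blue_phase's start (X.end >= 102) AND its start is no earlier than amber_phase's start (X.start >= 104) AND its start is strictly after gold_phase's start (X.start > 146).
crimson_phase: end 45 >= 102? ✗; start 22 >= 104? ✗; start 22 > 146? ✗ → no.
cyan_phase: end 62 >= 102? ✗; start 18 >= 104? ✗; start 18 > 146? ✗ → no.
green_phase: end 128 >= 102? ✓; start 109 >= 104? ✓; start 109 > 146? ✗ → no.
silver_phase: end 89 >= 102? ✗; start 43 >= 104? ✗; start 43 > 146? ✗ → no.
teal_phase: end 169 >= 102? ✓; start 158 >= 104? ✓; start 158 > 146? ✓ → yes.
violet_phase: end 153 >= 102? ✓; start 79 >= 104? ✗; start 79 > 146? ✗ → no.
Result: teal_phase.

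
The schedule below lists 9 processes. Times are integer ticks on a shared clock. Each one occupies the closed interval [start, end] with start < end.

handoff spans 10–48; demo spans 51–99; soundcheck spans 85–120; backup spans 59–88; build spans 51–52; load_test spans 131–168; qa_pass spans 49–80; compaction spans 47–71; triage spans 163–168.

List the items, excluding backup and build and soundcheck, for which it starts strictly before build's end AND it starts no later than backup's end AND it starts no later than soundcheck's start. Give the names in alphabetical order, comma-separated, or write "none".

Conditions: its start is strictly before build's end (X.start < 52) AND its start is no later than backup's end (X.start <= 88) AND its start is no later than soundcheck's start (X.start <= 85).
compaction: start 47 < 52? ✓; start 47 <= 88? ✓; start 47 <= 85? ✓ → yes.
demo: start 51 < 52? ✓; start 51 <= 88? ✓; start 51 <= 85? ✓ → yes.
handoff: start 10 < 52? ✓; start 10 <= 88? ✓; start 10 <= 85? ✓ → yes.
load_test: start 131 < 52? ✗; start 131 <= 88? ✗; start 131 <= 85? ✗ → no.
qa_pass: start 49 < 52? ✓; start 49 <= 88? ✓; start 49 <= 85? ✓ → yes.
triage: start 163 < 52? ✗; start 163 <= 88? ✗; start 163 <= 85? ✗ → no.
Result: compaction, demo, handoff, qa_pass.

compaction, demo, handoff, qa_pass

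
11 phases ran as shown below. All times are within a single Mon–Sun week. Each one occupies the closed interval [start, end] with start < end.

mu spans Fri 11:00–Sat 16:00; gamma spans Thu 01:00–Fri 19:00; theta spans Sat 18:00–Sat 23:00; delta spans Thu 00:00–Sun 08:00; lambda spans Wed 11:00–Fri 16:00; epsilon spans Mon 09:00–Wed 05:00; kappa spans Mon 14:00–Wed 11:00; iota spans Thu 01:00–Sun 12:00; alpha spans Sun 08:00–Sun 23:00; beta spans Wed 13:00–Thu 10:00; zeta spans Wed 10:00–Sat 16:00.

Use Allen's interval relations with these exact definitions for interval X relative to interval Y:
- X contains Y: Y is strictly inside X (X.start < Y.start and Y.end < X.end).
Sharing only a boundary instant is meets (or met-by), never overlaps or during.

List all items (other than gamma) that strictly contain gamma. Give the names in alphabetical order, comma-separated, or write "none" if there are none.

delta, zeta

Target gamma = [Thu 01:00, Fri 19:00].
alpha [Sun 08:00, Sun 23:00] → after → no.
beta [Wed 13:00, Thu 10:00] → overlaps → no.
delta [Thu 00:00, Sun 08:00] → contains → yes.
epsilon [Mon 09:00, Wed 05:00] → before → no.
iota [Thu 01:00, Sun 12:00] → started-by → no.
kappa [Mon 14:00, Wed 11:00] → before → no.
lambda [Wed 11:00, Fri 16:00] → overlaps → no.
mu [Fri 11:00, Sat 16:00] → overlapped-by → no.
theta [Sat 18:00, Sat 23:00] → after → no.
zeta [Wed 10:00, Sat 16:00] → contains → yes.
Result: delta, zeta.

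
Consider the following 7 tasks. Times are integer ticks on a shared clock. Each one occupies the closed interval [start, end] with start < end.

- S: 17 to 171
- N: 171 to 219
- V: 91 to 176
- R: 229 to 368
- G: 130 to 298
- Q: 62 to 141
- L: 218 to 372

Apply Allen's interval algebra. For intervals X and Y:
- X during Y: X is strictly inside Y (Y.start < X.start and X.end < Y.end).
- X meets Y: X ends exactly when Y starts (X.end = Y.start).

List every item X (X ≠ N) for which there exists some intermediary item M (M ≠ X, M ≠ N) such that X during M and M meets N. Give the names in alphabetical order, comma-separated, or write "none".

Q

Target N = [171, 219].
Intermediaries M with M meets N: S.
Via S — items with X during S: Q.
Union: Q.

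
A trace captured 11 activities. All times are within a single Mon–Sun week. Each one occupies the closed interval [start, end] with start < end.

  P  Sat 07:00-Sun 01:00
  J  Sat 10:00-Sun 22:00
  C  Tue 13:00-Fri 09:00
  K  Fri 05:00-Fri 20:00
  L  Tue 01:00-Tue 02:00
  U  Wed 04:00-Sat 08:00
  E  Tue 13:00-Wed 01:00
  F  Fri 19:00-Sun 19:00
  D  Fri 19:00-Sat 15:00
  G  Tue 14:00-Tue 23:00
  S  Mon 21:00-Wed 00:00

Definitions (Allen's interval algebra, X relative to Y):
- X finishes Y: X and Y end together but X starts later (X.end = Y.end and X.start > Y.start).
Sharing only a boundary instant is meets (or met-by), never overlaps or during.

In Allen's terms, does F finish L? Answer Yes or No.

No

F = [Fri 19:00, Sun 19:00], L = [Tue 01:00, Tue 02:00].
Actual relation of F to L: after.
Asked whether 'finishes' holds → No.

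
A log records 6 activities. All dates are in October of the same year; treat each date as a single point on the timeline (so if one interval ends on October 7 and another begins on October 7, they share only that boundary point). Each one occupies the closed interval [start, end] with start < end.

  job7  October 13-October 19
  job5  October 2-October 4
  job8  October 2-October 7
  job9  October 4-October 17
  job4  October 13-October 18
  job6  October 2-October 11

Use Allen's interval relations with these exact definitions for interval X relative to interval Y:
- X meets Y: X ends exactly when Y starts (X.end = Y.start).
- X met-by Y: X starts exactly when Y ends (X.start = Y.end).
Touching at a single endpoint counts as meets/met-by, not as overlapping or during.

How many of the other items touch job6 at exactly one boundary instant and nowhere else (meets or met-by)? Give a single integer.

0

Target job6 = [October 2, October 11].
job4 [October 13, October 18] → after → no.
job5 [October 2, October 4] → starts → no.
job7 [October 13, October 19] → after → no.
job8 [October 2, October 7] → starts → no.
job9 [October 4, October 17] → overlapped-by → no.
Total: 0.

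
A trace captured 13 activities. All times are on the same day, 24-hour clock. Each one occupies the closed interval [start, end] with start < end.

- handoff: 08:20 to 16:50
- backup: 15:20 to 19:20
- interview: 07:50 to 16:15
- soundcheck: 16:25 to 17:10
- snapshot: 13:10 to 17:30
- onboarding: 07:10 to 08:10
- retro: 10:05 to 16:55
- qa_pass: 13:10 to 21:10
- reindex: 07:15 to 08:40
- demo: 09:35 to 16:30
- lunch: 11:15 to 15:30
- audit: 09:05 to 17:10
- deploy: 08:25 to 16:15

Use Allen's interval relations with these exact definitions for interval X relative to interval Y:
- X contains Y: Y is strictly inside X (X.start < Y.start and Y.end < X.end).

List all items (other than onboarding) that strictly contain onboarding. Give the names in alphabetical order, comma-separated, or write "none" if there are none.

Target onboarding = [07:10, 08:10].
audit [09:05, 17:10] → after → no.
backup [15:20, 19:20] → after → no.
demo [09:35, 16:30] → after → no.
deploy [08:25, 16:15] → after → no.
handoff [08:20, 16:50] → after → no.
interview [07:50, 16:15] → overlapped-by → no.
lunch [11:15, 15:30] → after → no.
qa_pass [13:10, 21:10] → after → no.
reindex [07:15, 08:40] → overlapped-by → no.
retro [10:05, 16:55] → after → no.
snapshot [13:10, 17:30] → after → no.
soundcheck [16:25, 17:10] → after → no.
Result: none.

none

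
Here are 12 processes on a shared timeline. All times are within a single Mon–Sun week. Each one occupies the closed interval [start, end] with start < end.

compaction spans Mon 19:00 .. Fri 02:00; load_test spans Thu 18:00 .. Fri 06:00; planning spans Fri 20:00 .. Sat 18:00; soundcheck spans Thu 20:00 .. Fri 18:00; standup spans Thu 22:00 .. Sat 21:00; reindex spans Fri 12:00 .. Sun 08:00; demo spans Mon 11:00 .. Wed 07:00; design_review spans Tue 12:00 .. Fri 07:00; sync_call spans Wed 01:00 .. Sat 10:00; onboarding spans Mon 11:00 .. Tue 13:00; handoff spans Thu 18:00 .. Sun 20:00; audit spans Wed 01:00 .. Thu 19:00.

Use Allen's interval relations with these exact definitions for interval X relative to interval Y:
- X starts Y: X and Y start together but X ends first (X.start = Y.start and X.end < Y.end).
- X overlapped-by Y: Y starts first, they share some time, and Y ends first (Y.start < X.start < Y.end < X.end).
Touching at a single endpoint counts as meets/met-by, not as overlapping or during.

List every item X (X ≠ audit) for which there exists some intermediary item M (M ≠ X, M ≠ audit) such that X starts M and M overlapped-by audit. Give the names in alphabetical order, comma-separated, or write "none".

load_test

Target audit = [Wed 01:00, Thu 19:00].
Intermediaries M with M overlapped-by audit: handoff, load_test.
Via handoff — items with X starts handoff: load_test.
Via load_test — items with X starts load_test: none.
Union: load_test.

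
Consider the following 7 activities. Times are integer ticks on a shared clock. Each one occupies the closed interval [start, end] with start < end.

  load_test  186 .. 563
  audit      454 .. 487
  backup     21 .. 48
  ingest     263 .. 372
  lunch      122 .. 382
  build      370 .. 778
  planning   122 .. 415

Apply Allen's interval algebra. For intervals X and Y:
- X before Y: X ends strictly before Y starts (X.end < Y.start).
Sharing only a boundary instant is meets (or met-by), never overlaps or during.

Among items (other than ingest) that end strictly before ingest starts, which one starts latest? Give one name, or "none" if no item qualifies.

backup

Target ingest = [263, 372].
audit [454, 487] → after → excluded.
backup [21, 48] → before → candidate.
build [370, 778] → overlapped-by → excluded.
load_test [186, 563] → contains → excluded.
lunch [122, 382] → contains → excluded.
planning [122, 415] → contains → excluded.
Among candidates, latest start is 21 → backup.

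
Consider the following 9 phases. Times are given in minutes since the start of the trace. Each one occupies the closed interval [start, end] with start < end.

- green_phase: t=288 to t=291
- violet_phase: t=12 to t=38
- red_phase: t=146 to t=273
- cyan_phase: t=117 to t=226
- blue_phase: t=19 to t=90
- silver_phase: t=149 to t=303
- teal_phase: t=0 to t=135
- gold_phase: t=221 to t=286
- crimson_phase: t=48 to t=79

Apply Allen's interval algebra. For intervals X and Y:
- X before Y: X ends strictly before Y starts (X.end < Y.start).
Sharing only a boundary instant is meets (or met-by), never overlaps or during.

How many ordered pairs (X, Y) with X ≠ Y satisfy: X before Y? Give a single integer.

23

Checking all 72 ordered pairs for relation 'before'; matching pairs in alphabetical order:
(blue_phase, cyan_phase): blue_phase before cyan_phase ✓
(blue_phase, gold_phase): blue_phase before gold_phase ✓
(blue_phase, green_phase): blue_phase before green_phase ✓
(blue_phase, red_phase): blue_phase before red_phase ✓
(blue_phase, silver_phase): blue_phase before silver_phase ✓
(crimson_phase, cyan_phase): crimson_phase before cyan_phase ✓
(crimson_phase, gold_phase): crimson_phase before gold_phase ✓
(crimson_phase, green_phase): crimson_phase before green_phase ✓
(crimson_phase, red_phase): crimson_phase before red_phase ✓
(crimson_phase, silver_phase): crimson_phase before silver_phase ✓
(cyan_phase, green_phase): cyan_phase before green_phase ✓
(gold_phase, green_phase): gold_phase before green_phase ✓
(red_phase, green_phase): red_phase before green_phase ✓
(teal_phase, gold_phase): teal_phase before gold_phase ✓
(teal_phase, green_phase): teal_phase before green_phase ✓
(teal_phase, red_phase): teal_phase before red_phase ✓
(teal_phase, silver_phase): teal_phase before silver_phase ✓
(violet_phase, crimson_phase): violet_phase before crimson_phase ✓
(violet_phase, cyan_phase): violet_phase before cyan_phase ✓
(violet_phase, gold_phase): violet_phase before gold_phase ✓
(violet_phase, green_phase): violet_phase before green_phase ✓
(violet_phase, red_phase): violet_phase before red_phase ✓
(violet_phase, silver_phase): violet_phase before silver_phase ✓
Count: 23.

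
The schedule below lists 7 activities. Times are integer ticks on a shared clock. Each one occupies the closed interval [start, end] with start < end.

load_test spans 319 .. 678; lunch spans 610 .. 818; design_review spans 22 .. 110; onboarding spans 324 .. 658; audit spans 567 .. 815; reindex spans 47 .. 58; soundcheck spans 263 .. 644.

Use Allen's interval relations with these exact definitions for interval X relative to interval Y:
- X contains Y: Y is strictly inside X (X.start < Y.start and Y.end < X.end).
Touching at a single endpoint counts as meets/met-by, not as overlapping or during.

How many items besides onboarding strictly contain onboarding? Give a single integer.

1

Target onboarding = [324, 658].
audit [567, 815] → overlapped-by → no.
design_review [22, 110] → before → no.
load_test [319, 678] → contains → counts.
lunch [610, 818] → overlapped-by → no.
reindex [47, 58] → before → no.
soundcheck [263, 644] → overlaps → no.
Total: 1.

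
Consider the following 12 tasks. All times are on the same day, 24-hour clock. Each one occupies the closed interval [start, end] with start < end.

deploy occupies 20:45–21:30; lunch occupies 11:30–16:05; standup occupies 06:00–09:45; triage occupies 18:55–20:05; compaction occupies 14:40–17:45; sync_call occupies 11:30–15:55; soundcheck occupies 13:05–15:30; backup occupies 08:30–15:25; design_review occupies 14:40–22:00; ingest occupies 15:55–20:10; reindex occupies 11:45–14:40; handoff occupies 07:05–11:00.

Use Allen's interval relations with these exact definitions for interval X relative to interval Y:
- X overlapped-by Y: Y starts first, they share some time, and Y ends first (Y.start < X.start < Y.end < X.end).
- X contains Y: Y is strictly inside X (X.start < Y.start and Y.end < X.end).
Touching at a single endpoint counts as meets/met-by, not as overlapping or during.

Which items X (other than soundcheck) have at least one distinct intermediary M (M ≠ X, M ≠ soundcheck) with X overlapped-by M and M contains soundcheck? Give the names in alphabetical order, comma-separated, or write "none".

Target soundcheck = [13:05, 15:30].
Intermediaries M with M contains soundcheck: lunch, sync_call.
Via lunch — items with X overlapped-by lunch: compaction, design_review, ingest.
Via sync_call — items with X overlapped-by sync_call: compaction, design_review.
Union: compaction, design_review, ingest.

compaction, design_review, ingest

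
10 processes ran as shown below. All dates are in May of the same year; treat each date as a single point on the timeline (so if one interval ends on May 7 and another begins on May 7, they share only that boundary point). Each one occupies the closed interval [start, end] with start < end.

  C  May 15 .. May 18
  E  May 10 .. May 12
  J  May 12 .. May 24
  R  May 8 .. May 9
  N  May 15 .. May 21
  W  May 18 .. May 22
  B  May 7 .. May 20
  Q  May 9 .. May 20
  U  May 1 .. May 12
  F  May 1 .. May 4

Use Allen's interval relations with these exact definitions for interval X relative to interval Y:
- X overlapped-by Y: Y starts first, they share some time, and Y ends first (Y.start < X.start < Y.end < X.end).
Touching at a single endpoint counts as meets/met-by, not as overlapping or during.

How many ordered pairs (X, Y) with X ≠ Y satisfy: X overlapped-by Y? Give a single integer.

9

Checking all 90 ordered pairs for relation 'overlapped-by'; matching pairs in alphabetical order:
(B, U): B overlapped-by U ✓
(J, B): J overlapped-by B ✓
(J, Q): J overlapped-by Q ✓
(N, B): N overlapped-by B ✓
(N, Q): N overlapped-by Q ✓
(Q, U): Q overlapped-by U ✓
(W, B): W overlapped-by B ✓
(W, N): W overlapped-by N ✓
(W, Q): W overlapped-by Q ✓
Count: 9.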